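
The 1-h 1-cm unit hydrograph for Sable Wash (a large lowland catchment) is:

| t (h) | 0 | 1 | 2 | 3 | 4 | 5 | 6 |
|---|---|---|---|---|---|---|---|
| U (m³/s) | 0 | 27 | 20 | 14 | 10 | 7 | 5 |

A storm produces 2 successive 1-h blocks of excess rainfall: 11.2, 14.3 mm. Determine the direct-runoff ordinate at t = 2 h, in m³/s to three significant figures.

By discrete convolution, Q_j = Σ (P_i / 10 mm) · U_{j−i}.
At t = 2 h (j=2): Q = (11.2/10)·20 + (14.3/10)·27 = 61.0 m³/s.

Q ≈ 61.0 m³/s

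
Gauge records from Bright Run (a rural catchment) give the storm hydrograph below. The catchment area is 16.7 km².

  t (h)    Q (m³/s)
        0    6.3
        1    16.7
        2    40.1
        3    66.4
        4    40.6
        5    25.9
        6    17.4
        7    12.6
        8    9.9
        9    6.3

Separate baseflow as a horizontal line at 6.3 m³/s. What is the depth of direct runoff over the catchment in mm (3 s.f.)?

d ≈ 38.6 mm

Direct runoff: 0.0, 10.4, 33.8, 60.1, 34.3, 19.6, 11.1, 6.3, 3.6, 0.0 m³/s; ΣQ_DR = 179.2 m³/s.
V = ΣQ_DR · Δt = 179.2 × 3600 s = 6.451 × 10^5 m³.
Over A = 16.7 km², depth = V / A = 38.6 mm.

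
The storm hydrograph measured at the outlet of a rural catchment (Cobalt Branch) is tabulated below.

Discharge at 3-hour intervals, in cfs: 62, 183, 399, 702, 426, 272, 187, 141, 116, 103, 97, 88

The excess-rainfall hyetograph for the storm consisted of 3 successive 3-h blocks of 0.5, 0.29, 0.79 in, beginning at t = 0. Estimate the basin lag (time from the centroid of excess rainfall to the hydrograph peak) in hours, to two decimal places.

t_L ≈ 3.95 h

Centroid of excess rainfall: t_c = Σ P_i·t̄_i / ΣP_i = 5.0506 h (block centres at 1.5, 4.5, 7.5 h).
Hydrograph peak occurs at t = 9 h, so basin lag t_L = 9 − 5.0506 = 3.95 h.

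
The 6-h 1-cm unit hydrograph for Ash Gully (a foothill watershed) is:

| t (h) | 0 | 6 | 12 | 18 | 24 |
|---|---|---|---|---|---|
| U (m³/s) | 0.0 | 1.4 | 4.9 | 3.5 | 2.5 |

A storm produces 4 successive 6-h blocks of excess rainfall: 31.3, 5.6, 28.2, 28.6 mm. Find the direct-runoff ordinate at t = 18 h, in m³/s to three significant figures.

Q ≈ 17.6 m³/s

By discrete convolution, Q_j = Σ (P_i / 10 mm) · U_{j−i}.
At t = 18 h (j=3): Q = (31.3/10)·3.5 + (5.6/10)·4.9 + (28.2/10)·1.4 + (28.6/10)·0.0 = 17.6 m³/s.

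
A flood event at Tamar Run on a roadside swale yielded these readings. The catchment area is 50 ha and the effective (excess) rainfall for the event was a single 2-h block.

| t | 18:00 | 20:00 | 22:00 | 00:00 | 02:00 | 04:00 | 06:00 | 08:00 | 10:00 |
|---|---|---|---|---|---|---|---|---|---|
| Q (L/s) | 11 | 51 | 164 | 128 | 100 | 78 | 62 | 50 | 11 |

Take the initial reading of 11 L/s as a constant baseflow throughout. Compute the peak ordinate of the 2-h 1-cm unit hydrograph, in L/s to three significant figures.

Direct runoff: 0.0, 40.0, 153.0, 117.0, 89.0, 67.0, 51.0, 39.0, 0.0 L/s; ΣQ_DR = 556.0 L/s, peak = 153.0 L/s.
Runoff depth d = ΣQ_DR·Δt / A = 556.0 × 7200 / (50 ha) = 8.006 mm.
The 1-cm UH is the DRH scaled by (10 mm)/d, so U_p = 153.0 × 10/8.006 = 191 L/s.

U_p ≈ 191 L/s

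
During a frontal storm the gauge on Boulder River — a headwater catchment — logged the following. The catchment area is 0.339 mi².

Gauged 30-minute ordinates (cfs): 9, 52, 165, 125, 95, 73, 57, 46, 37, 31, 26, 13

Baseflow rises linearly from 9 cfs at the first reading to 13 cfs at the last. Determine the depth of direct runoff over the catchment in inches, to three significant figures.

d ≈ 1.36 in

Direct runoff: 0.00, 42.64, 155.27, 114.91, 84.55, 62.18, 45.82, 34.45, 25.09, 18.73, 13.36, 0.00 cfs; ΣQ_DR = 597.0 cfs.
V = ΣQ_DR · Δt = 597.0 × 1800 s = 1.075 × 10^6 ft³.
Over A = 0.339 mi², depth = V / A = 1.36 in.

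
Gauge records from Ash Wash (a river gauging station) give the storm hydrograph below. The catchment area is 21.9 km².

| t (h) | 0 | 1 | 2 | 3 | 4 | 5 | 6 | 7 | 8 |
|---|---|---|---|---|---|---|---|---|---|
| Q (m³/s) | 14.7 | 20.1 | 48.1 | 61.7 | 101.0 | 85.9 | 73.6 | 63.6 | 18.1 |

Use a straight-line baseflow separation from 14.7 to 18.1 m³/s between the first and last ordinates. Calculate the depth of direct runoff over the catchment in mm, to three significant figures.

d ≈ 55.8 mm

Direct runoff: 0.00, 4.97, 32.55, 45.73, 84.60, 69.08, 56.35, 45.92, 0.00 m³/s; ΣQ_DR = 339.2 m³/s.
V = ΣQ_DR · Δt = 339.2 × 3600 s = 1.221 × 10^6 m³.
Over A = 21.9 km², depth = V / A = 55.8 mm.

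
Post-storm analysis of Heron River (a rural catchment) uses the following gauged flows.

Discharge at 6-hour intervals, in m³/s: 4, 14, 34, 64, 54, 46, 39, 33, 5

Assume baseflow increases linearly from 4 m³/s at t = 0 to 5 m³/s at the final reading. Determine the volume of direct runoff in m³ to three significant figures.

V ≈ 5.45 × 10^6 m³

Direct-runoff ordinates (Q − Q_b): 0.00, 9.88, 29.75, 59.62, 49.50, 41.38, 34.25, 28.12, 0.00 m³/s.
ΣQ_DR = 252.5 m³/s.
With Δt = 6 h = 21600 s, V = ΣQ_DR · Δt = 252.5 × 21600 = 5.45 × 10^6 m³.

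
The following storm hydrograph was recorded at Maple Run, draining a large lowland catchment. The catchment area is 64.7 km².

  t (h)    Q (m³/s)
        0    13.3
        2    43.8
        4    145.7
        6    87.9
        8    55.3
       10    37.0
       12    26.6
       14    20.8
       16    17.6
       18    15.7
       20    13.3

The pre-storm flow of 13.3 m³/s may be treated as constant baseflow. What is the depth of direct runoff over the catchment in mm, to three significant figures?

Direct runoff: 0.0, 30.5, 132.4, 74.6, 42.0, 23.7, 13.3, 7.5, 4.3, 2.4, 0.0 m³/s; ΣQ_DR = 330.7 m³/s.
V = ΣQ_DR · Δt = 330.7 × 7200 s = 2.381 × 10^6 m³.
Over A = 64.7 km², depth = V / A = 36.8 mm.

d ≈ 36.8 mm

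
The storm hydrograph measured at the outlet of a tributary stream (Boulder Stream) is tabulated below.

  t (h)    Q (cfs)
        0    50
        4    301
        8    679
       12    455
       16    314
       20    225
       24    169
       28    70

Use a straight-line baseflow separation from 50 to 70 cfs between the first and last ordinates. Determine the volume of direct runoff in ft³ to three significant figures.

Direct-runoff ordinates (Q − Q_b): 0.00, 248.14, 623.29, 396.43, 252.57, 160.71, 101.86, 0.00 cfs.
ΣQ_DR = 1783 cfs.
With Δt = 4 h = 14400 s, V = ΣQ_DR · Δt = 1783 × 14400 = 2.57 × 10^7 ft³.

V ≈ 2.57 × 10^7 ft³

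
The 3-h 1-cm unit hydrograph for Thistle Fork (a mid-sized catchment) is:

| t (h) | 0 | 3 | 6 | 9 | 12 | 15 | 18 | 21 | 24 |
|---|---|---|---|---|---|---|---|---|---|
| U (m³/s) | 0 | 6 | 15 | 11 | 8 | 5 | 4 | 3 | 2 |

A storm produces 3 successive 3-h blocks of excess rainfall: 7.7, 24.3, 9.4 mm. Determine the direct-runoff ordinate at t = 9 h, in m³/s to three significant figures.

By discrete convolution, Q_j = Σ (P_i / 10 mm) · U_{j−i}.
At t = 9 h (j=3): Q = (7.7/10)·11 + (24.3/10)·15 + (9.4/10)·6 = 50.6 m³/s.

Q ≈ 50.6 m³/s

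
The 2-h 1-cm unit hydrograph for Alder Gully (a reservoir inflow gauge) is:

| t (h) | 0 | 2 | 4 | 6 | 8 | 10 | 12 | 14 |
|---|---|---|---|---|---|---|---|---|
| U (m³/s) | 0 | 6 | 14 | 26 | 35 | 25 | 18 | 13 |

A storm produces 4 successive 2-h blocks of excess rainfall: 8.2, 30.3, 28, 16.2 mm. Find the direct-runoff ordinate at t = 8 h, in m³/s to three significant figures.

By discrete convolution, Q_j = Σ (P_i / 10 mm) · U_{j−i}.
At t = 8 h (j=4): Q = (8.2/10)·35 + (30.3/10)·26 + (28/10)·14 + (16.2/10)·6 = 156 m³/s.

Q ≈ 156 m³/s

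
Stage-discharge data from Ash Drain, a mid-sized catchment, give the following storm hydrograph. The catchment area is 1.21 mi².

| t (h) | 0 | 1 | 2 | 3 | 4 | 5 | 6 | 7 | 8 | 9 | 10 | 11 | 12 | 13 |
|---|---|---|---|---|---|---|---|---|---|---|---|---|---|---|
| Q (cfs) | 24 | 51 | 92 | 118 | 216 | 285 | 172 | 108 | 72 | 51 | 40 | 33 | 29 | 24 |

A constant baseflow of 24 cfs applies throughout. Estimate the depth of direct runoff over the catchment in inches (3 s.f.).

d ≈ 1.25 in

Direct runoff: 0.0, 27.0, 68.0, 94.0, 192.0, 261.0, 148.0, 84.0, 48.0, 27.0, 16.0, 9.0, 5.0, 0.0 cfs; ΣQ_DR = 979.0 cfs.
V = ΣQ_DR · Δt = 979.0 × 3600 s = 3.524 × 10^6 ft³.
Over A = 1.21 mi², depth = V / A = 1.25 in.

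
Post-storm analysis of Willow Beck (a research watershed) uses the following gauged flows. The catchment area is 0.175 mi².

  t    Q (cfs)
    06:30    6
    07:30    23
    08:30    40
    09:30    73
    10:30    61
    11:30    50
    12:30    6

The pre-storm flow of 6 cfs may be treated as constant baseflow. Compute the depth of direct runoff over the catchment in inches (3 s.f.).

Direct runoff: 0.0, 17.0, 34.0, 67.0, 55.0, 44.0, 0.0 cfs; ΣQ_DR = 217.0 cfs.
V = ΣQ_DR · Δt = 217.0 × 3600 s = 7.812 × 10^5 ft³.
Over A = 0.175 mi², depth = V / A = 1.92 in.

d ≈ 1.92 in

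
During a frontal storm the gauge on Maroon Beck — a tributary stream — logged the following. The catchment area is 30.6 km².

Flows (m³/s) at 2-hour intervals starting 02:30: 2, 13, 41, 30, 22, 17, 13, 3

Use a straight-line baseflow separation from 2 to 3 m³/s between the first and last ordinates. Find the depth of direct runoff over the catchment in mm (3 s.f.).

d ≈ 28.5 mm

Direct runoff: 0.00, 10.86, 38.71, 27.57, 19.43, 14.29, 10.14, 0.00 m³/s; ΣQ_DR = 121.0 m³/s.
V = ΣQ_DR · Δt = 121.0 × 7200 s = 8.712 × 10^5 m³.
Over A = 30.6 km², depth = V / A = 28.5 mm.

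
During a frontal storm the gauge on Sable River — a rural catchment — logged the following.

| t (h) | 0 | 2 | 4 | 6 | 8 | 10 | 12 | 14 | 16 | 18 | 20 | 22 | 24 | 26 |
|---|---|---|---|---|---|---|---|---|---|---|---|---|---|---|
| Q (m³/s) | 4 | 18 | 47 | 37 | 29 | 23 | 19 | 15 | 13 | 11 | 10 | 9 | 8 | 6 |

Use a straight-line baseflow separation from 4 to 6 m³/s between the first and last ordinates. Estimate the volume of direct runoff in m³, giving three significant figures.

Direct-runoff ordinates (Q − Q_b): 0.00, 13.85, 42.69, 32.54, 24.38, 18.23, 14.08, 9.92, 7.77, 5.62, 4.46, 3.31, 2.15, 0.00 m³/s.
ΣQ_DR = 179.0 m³/s.
With Δt = 2 h = 7200 s, V = ΣQ_DR · Δt = 179.0 × 7200 = 1.29 × 10^6 m³.

V ≈ 1.29 × 10^6 m³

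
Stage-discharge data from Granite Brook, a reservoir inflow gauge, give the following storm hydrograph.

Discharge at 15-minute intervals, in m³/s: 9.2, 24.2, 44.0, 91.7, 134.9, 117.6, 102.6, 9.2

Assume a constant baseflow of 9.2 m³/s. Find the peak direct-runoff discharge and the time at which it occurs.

Subtracting baseflow gives direct-runoff ordinates: 0.0, 15.0, 34.8, 82.5, 125.7, 108.4, 93.4, 0.0 m³/s.
The maximum is 125.7 m³/s, occurring at the reading for t = 1 h.

Q_p = 125.7 m³/s at t = 1 h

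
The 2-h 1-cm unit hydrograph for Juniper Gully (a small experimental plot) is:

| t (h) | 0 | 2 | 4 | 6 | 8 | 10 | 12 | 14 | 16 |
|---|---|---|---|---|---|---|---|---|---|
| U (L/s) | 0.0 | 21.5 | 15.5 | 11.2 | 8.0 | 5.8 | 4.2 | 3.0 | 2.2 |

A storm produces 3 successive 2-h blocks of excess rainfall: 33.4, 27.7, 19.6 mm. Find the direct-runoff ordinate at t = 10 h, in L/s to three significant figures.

Q ≈ 63.5 L/s

By discrete convolution, Q_j = Σ (P_i / 10 mm) · U_{j−i}.
At t = 10 h (j=5): Q = (33.4/10)·5.8 + (27.7/10)·8.0 + (19.6/10)·11.2 = 63.5 L/s.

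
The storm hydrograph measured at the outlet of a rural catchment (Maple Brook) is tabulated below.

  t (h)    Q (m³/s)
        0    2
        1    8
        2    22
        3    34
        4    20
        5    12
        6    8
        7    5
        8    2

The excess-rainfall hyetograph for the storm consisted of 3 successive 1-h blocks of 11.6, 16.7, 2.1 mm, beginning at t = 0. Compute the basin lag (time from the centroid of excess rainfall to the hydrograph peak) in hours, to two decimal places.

Centroid of excess rainfall: t_c = Σ P_i·t̄_i / ΣP_i = 1.1875 h (block centres at 0.5, 1.5, 2.5 h).
Hydrograph peak occurs at t = 3 h, so basin lag t_L = 3 − 1.1875 = 1.81 h.

t_L ≈ 1.81 h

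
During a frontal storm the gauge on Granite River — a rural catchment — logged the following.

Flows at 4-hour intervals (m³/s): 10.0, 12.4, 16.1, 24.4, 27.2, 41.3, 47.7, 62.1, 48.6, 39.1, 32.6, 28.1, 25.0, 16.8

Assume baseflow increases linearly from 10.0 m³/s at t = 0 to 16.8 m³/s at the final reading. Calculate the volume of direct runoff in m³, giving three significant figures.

Direct-runoff ordinates (Q − Q_b): 0.00, 1.88, 5.05, 12.83, 15.11, 28.68, 34.56, 48.44, 34.42, 24.39, 17.37, 12.35, 8.72, 0.00 m³/s.
ΣQ_DR = 243.8 m³/s.
With Δt = 4 h = 14400 s, V = ΣQ_DR · Δt = 243.8 × 14400 = 3.51 × 10^6 m³.

V ≈ 3.51 × 10^6 m³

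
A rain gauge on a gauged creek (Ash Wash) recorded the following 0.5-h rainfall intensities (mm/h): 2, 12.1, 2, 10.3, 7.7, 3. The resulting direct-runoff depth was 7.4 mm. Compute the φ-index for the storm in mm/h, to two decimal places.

Only the 3 blocks with intensity above φ contribute runoff: 12.1, 10.3, 7.7 mm/h.
Σ(I−φ)·Δt = d  ⇒  (12.1+10.3+7.7 − 3φ)·0.5 = 7.4
φ = (30.10 − 7.4/0.5) / 3 = 5.10 mm/h.

φ ≈ 5.10 mm/h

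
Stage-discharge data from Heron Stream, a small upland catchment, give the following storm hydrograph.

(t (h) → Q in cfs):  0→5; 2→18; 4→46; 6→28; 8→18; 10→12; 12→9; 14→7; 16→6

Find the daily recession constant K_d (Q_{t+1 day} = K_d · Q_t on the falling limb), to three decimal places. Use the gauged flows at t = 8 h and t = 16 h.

K_d ≈ 0.037

Between t = 8 h and t = 16 h the flow falls from 18 to 6 cfs over 4×2 h = 8 h.
Per-interval ratio K = (6/18)^(1/4) = 0.7598; K_d = K^(24/2) = 0.037.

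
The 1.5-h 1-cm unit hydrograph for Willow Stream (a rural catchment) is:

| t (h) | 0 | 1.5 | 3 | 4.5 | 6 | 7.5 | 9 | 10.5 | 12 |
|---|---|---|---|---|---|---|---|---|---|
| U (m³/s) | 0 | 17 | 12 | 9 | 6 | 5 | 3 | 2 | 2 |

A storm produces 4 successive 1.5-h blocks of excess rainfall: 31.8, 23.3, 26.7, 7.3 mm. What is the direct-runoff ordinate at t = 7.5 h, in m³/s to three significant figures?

Q ≈ 62.7 m³/s

By discrete convolution, Q_j = Σ (P_i / 10 mm) · U_{j−i}.
At t = 7.5 h (j=5): Q = (31.8/10)·5 + (23.3/10)·6 + (26.7/10)·9 + (7.3/10)·12 = 62.7 m³/s.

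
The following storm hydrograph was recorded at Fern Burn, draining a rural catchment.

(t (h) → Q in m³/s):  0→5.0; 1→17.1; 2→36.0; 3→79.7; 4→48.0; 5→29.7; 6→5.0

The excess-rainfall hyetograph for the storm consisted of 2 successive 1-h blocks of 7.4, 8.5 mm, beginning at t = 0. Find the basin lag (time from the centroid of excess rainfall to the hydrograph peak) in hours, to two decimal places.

Centroid of excess rainfall: t_c = Σ P_i·t̄_i / ΣP_i = 1.0346 h (block centres at 0.5, 1.5 h).
Hydrograph peak occurs at t = 3 h, so basin lag t_L = 3 − 1.0346 = 1.97 h.

t_L ≈ 1.97 h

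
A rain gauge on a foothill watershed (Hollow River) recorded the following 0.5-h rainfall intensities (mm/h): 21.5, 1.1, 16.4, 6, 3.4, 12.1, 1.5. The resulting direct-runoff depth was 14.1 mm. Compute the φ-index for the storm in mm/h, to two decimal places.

φ ≈ 7.27 mm/h

Only the 3 blocks with intensity above φ contribute runoff: 21.5, 16.4, 12.1 mm/h.
Σ(I−φ)·Δt = d  ⇒  (21.5+16.4+12.1 − 3φ)·0.5 = 14.1
φ = (50.00 − 14.1/0.5) / 3 = 7.27 mm/h.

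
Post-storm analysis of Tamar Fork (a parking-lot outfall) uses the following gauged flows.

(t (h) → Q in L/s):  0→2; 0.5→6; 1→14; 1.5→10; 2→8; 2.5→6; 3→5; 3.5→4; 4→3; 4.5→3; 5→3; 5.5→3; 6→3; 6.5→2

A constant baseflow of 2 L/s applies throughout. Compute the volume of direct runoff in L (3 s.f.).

V ≈ 79200 L

Direct-runoff ordinates (Q − Q_b): 0.0, 4.0, 12.0, 8.0, 6.0, 4.0, 3.0, 2.0, 1.0, 1.0, 1.0, 1.0, 1.0, 0.0 L/s.
ΣQ_DR = 44.00 L/s.
With Δt = 0.5 h = 1800 s, V = ΣQ_DR · Δt = 44.00 × 1800 = 79200 L.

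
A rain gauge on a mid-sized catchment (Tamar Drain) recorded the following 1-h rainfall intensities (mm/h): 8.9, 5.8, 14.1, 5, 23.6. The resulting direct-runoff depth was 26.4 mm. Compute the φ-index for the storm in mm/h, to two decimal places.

Only the 3 blocks with intensity above φ contribute runoff: 8.9, 14.1, 23.6 mm/h.
Σ(I−φ)·Δt = d  ⇒  (8.9+14.1+23.6 − 3φ)·1 = 26.4
φ = (46.60 − 26.4/1) / 3 = 6.73 mm/h.

φ ≈ 6.73 mm/h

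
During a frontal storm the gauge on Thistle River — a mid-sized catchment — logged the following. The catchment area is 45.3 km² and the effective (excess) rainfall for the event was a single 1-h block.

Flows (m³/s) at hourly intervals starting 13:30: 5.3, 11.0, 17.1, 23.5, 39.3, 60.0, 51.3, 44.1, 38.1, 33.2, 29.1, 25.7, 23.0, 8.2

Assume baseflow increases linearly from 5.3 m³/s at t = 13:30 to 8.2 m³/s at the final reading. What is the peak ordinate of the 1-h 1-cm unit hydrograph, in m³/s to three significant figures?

U_p ≈ 21.4 m³/s

Direct runoff: 0.00, 5.48, 11.35, 17.53, 33.11, 53.58, 44.66, 37.24, 31.02, 25.89, 21.57, 17.95, 15.02, 0.00 m³/s; ΣQ_DR = 314.4 m³/s, peak = 53.58 m³/s.
Runoff depth d = ΣQ_DR·Δt / A = 314.4 × 3600 / (45.3 km²) = 24.99 mm.
The 1-cm UH is the DRH scaled by (10 mm)/d, so U_p = 53.58 × 10/24.99 = 21.4 m³/s.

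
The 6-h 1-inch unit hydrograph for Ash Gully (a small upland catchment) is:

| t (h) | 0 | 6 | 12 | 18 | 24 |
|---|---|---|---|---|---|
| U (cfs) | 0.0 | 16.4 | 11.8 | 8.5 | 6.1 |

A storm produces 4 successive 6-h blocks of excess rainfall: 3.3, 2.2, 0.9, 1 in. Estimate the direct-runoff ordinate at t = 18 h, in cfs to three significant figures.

Q ≈ 68.8 cfs

By discrete convolution, Q_j = Σ (P_i / 1 in) · U_{j−i}.
At t = 18 h (j=3): Q = (3.3/1)·8.5 + (2.2/1)·11.8 + (0.9/1)·16.4 + (1/1)·0.0 = 68.8 cfs.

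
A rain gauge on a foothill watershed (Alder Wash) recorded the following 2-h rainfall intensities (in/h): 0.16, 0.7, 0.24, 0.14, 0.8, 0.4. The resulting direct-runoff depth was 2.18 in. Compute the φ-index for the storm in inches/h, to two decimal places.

Only the 3 blocks with intensity above φ contribute runoff: 0.7, 0.8, 0.4 in/h.
Σ(I−φ)·Δt = d  ⇒  (0.7+0.8+0.4 − 3φ)·2 = 2.18
φ = (1.900 − 2.18/2) / 3 = 0.27 in/h.

φ ≈ 0.27 in/h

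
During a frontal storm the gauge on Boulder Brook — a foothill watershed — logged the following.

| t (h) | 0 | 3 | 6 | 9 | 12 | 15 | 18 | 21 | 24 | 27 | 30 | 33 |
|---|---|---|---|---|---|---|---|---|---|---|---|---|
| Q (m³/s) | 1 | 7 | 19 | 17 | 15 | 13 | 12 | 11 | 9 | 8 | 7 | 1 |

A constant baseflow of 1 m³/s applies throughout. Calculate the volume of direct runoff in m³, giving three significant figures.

V ≈ 1.17 × 10^6 m³

Direct-runoff ordinates (Q − Q_b): 0.0, 6.0, 18.0, 16.0, 14.0, 12.0, 11.0, 10.0, 8.0, 7.0, 6.0, 0.0 m³/s.
ΣQ_DR = 108.0 m³/s.
With Δt = 3 h = 10800 s, V = ΣQ_DR · Δt = 108.0 × 10800 = 1.17 × 10^6 m³.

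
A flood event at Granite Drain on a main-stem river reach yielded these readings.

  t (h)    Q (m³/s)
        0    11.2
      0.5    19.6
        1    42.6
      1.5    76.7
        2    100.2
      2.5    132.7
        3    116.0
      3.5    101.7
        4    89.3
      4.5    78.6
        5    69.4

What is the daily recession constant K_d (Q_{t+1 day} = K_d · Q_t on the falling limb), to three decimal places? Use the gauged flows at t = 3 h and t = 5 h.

K_d ≈ 0.002

Between t = 3 h and t = 5 h the flow falls from 116.0 to 69.4 m³/s over 4×0.5 h = 2 h.
Per-interval ratio K = (69.4/116.0)^(1/4) = 0.8795; K_d = K^(24/0.5) = 0.002.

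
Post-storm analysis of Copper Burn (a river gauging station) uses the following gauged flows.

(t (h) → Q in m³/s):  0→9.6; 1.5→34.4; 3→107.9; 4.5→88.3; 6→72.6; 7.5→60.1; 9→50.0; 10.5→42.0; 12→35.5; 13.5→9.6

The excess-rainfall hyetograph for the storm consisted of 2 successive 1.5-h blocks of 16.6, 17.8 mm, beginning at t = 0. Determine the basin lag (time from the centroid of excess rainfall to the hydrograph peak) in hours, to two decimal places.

t_L ≈ 1.47 h

Centroid of excess rainfall: t_c = Σ P_i·t̄_i / ΣP_i = 1.5262 h (block centres at 0.75, 2.25 h).
Hydrograph peak occurs at t = 3 h, so basin lag t_L = 3 − 1.5262 = 1.47 h.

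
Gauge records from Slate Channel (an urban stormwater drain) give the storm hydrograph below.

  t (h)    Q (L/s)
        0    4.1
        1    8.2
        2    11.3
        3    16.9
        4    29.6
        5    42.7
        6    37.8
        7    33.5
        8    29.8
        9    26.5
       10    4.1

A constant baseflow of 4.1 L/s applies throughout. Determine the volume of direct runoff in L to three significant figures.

Direct-runoff ordinates (Q − Q_b): 0.0, 4.1, 7.2, 12.8, 25.5, 38.6, 33.7, 29.4, 25.7, 22.4, 0.0 L/s.
ΣQ_DR = 199.4 L/s.
With Δt = 1 h = 3600 s, V = ΣQ_DR · Δt = 199.4 × 3600 = 7.18 × 10^5 L.

V ≈ 7.18 × 10^5 L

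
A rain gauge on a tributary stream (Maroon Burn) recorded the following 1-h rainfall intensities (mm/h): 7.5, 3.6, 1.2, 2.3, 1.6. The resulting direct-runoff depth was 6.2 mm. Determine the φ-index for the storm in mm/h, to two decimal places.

Only the 2 blocks with intensity above φ contribute runoff: 7.5, 3.6 mm/h.
Σ(I−φ)·Δt = d  ⇒  (7.5+3.6 − 2φ)·1 = 6.2
φ = (11.10 − 6.2/1) / 2 = 2.45 mm/h.

φ ≈ 2.45 mm/h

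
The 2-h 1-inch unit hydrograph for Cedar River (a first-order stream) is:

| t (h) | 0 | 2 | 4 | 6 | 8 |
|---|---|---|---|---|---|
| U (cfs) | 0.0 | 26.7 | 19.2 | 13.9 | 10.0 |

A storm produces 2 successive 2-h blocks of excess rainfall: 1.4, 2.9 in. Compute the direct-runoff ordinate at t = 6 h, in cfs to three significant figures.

Q ≈ 75.1 cfs

By discrete convolution, Q_j = Σ (P_i / 1 in) · U_{j−i}.
At t = 6 h (j=3): Q = (1.4/1)·13.9 + (2.9/1)·19.2 = 75.1 cfs.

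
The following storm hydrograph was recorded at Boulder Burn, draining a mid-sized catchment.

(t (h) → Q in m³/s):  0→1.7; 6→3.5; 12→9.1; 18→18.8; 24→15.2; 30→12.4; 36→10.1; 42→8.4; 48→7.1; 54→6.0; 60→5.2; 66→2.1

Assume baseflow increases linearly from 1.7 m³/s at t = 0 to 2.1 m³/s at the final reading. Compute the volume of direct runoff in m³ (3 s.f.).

V ≈ 1.66 × 10^6 m³

Direct-runoff ordinates (Q − Q_b): 0.00, 1.76, 7.33, 16.99, 13.35, 10.52, 8.18, 6.45, 5.11, 3.97, 3.14, 0.00 m³/s.
ΣQ_DR = 76.80 m³/s.
With Δt = 6 h = 21600 s, V = ΣQ_DR · Δt = 76.80 × 21600 = 1.66 × 10^6 m³.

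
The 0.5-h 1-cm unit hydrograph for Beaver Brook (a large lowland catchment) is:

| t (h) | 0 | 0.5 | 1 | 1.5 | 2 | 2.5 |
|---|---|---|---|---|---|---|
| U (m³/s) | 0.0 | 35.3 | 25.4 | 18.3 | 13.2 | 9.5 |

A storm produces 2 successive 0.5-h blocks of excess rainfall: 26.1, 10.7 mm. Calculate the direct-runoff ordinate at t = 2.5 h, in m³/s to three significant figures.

Q ≈ 38.9 m³/s

By discrete convolution, Q_j = Σ (P_i / 10 mm) · U_{j−i}.
At t = 2.5 h (j=5): Q = (26.1/10)·9.5 + (10.7/10)·13.2 = 38.9 m³/s.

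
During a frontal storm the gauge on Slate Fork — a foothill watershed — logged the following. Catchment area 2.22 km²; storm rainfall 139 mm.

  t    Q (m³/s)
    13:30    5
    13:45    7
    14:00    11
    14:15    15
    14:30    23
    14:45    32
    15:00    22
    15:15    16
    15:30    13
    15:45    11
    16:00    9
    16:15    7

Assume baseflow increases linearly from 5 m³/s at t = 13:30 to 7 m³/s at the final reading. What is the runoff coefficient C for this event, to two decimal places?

ΣQ_DR = 99.00 m³/s; V = ΣQ_DR·Δt = 89100 m³.
Runoff depth d = V / A = 40.14 mm.
C = d / P = 40.14 / 139 = 0.29.

C ≈ 0.29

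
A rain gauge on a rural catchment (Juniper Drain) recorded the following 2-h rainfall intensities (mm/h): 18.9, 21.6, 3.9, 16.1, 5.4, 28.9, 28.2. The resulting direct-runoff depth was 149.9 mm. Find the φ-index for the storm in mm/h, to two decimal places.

Only the 5 blocks with intensity above φ contribute runoff: 18.9, 21.6, 16.1, 28.9, 28.2 mm/h.
Σ(I−φ)·Δt = d  ⇒  (18.9+21.6+16.1+28.9+28.2 − 5φ)·2 = 149.9
φ = (113.7 − 149.9/2) / 5 = 7.75 mm/h.

φ ≈ 7.75 mm/h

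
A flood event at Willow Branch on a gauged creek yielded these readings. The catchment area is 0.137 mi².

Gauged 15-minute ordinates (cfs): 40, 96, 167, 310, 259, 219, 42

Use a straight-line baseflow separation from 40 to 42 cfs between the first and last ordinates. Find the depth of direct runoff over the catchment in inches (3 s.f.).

d ≈ 2.39 in

Direct runoff: 0.00, 55.67, 126.33, 269.00, 217.67, 177.33, 0.00 cfs; ΣQ_DR = 846.0 cfs.
V = ΣQ_DR · Δt = 846.0 × 900 s = 7.614 × 10^5 ft³.
Over A = 0.137 mi², depth = V / A = 2.39 in.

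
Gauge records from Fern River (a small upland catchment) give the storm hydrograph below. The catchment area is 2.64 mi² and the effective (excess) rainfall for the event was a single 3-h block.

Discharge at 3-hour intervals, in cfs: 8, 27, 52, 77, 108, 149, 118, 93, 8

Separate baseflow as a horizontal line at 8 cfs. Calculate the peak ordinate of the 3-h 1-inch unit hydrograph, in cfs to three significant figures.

Direct runoff: 0.0, 19.0, 44.0, 69.0, 100.0, 141.0, 110.0, 85.0, 0.0 cfs; ΣQ_DR = 568.0 cfs, peak = 141.0 cfs.
Runoff depth d = ΣQ_DR·Δt / A = 568.0 × 10800 / (2.64 mi²) = 1.000 in.
The 1-inch UH is the DRH scaled by (1 in)/d, so U_p = 141.0 × 1/1.000 = 141 cfs.

U_p ≈ 141 cfs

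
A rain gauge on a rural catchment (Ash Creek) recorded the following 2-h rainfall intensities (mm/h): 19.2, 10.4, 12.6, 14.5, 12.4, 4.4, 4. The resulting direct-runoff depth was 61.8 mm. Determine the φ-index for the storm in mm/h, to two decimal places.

Only the 5 blocks with intensity above φ contribute runoff: 19.2, 10.4, 12.6, 14.5, 12.4 mm/h.
Σ(I−φ)·Δt = d  ⇒  (19.2+10.4+12.6+14.5+12.4 − 5φ)·2 = 61.8
φ = (69.10 − 61.8/2) / 5 = 7.64 mm/h.

φ ≈ 7.64 mm/h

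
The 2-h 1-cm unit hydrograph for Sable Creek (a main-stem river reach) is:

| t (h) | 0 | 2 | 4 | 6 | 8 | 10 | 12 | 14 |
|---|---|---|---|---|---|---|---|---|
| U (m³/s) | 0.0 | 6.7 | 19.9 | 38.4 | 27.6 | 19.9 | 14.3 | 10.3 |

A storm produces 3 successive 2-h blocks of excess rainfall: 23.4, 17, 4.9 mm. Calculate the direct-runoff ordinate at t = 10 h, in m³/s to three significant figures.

By discrete convolution, Q_j = Σ (P_i / 10 mm) · U_{j−i}.
At t = 10 h (j=5): Q = (23.4/10)·19.9 + (17/10)·27.6 + (4.9/10)·38.4 = 112 m³/s.

Q ≈ 112 m³/s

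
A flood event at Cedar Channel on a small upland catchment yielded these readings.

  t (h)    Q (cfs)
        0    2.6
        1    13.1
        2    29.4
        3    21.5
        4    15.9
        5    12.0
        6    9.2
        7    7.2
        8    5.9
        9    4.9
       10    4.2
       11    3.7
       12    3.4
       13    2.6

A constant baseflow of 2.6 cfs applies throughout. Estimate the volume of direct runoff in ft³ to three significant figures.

V ≈ 3.57 × 10^5 ft³

Direct-runoff ordinates (Q − Q_b): 0.0, 10.5, 26.8, 18.9, 13.3, 9.4, 6.6, 4.6, 3.3, 2.3, 1.6, 1.1, 0.8, 0.0 cfs.
ΣQ_DR = 99.20 cfs.
With Δt = 1 h = 3600 s, V = ΣQ_DR · Δt = 99.20 × 3600 = 3.57 × 10^5 ft³.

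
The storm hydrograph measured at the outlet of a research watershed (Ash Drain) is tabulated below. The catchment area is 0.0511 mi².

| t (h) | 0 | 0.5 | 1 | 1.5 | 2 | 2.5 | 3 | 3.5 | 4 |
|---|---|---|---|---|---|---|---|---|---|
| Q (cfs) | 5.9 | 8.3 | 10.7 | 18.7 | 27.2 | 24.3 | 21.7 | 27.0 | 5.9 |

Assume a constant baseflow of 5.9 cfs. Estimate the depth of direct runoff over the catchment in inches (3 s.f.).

d ≈ 1.46 in

Direct runoff: 0.0, 2.4, 4.8, 12.8, 21.3, 18.4, 15.8, 21.1, 0.0 cfs; ΣQ_DR = 96.60 cfs.
V = ΣQ_DR · Δt = 96.60 × 1800 s = 1.739 × 10^5 ft³.
Over A = 0.0511 mi², depth = V / A = 1.46 in.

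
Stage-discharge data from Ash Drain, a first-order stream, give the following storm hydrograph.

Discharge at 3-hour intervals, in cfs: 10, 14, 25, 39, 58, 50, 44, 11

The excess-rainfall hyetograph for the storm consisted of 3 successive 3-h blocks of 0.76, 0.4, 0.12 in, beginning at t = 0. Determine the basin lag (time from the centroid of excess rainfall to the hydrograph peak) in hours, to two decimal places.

Centroid of excess rainfall: t_c = Σ P_i·t̄_i / ΣP_i = 3.0000 h (block centres at 1.5, 4.5, 7.5 h).
Hydrograph peak occurs at t = 12 h, so basin lag t_L = 12 − 3.0000 = 9.00 h.

t_L ≈ 9.00 h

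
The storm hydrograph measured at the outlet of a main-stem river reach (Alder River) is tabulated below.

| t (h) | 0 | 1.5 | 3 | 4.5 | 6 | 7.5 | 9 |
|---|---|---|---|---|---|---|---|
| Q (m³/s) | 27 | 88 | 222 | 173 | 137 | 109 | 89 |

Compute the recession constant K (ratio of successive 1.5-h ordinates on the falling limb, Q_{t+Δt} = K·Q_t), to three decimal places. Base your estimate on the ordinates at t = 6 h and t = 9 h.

K ≈ 0.806

Using the recession-limb readings at t = 6 h and t = 9 h: Q falls from 137 to 89 m³/s over 2 intervals.
K = (Q₂/Q₁)^(1/2) = (89/137)^(1/2) = 0.806.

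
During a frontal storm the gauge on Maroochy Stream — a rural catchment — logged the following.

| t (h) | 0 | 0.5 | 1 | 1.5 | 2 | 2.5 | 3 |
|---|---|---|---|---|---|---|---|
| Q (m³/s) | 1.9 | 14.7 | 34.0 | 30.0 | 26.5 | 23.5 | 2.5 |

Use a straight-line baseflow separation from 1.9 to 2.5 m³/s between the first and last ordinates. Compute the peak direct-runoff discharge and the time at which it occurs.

Subtracting baseflow gives direct-runoff ordinates: 0.00, 12.70, 31.90, 27.80, 24.20, 21.10, 0.00 m³/s.
The maximum is 31.90 m³/s, occurring at the reading for t = 1 h.

Q_p = 31.90 m³/s at t = 1 h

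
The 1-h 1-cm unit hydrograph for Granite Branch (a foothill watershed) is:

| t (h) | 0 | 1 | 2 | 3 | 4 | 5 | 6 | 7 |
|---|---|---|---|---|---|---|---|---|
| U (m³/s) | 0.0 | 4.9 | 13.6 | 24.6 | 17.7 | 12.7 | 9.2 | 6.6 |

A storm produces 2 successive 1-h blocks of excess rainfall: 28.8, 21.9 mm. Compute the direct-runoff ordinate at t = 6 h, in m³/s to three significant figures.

By discrete convolution, Q_j = Σ (P_i / 10 mm) · U_{j−i}.
At t = 6 h (j=6): Q = (28.8/10)·9.2 + (21.9/10)·12.7 = 54.3 m³/s.

Q ≈ 54.3 m³/s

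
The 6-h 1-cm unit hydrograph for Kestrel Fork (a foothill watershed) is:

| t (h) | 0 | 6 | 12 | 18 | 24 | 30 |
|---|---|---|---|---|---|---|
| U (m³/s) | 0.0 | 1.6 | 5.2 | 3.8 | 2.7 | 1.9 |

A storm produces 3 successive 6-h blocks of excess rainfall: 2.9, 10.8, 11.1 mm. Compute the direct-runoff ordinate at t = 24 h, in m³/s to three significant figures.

By discrete convolution, Q_j = Σ (P_i / 10 mm) · U_{j−i}.
At t = 24 h (j=4): Q = (2.9/10)·2.7 + (10.8/10)·3.8 + (11.1/10)·5.2 = 10.7 m³/s.

Q ≈ 10.7 m³/s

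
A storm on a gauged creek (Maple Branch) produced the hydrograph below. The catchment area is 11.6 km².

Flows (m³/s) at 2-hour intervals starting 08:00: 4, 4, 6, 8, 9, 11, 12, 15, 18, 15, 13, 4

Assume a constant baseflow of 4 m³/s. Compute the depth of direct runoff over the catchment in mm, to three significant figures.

Direct runoff: 0.0, 0.0, 2.0, 4.0, 5.0, 7.0, 8.0, 11.0, 14.0, 11.0, 9.0, 0.0 m³/s; ΣQ_DR = 71.00 m³/s.
V = ΣQ_DR · Δt = 71.00 × 7200 s = 5.112 × 10^5 m³.
Over A = 11.6 km², depth = V / A = 44.1 mm.

d ≈ 44.1 mm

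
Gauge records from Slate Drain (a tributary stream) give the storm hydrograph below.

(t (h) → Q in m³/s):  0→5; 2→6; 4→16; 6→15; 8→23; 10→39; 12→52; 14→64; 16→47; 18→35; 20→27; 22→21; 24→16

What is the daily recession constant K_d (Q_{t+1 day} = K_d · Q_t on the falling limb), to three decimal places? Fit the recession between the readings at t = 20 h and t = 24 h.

K_d ≈ 0.043

Between t = 20 h and t = 24 h the flow falls from 27 to 16 m³/s over 2×2 h = 4 h.
Per-interval ratio K = (16/27)^(1/2) = 0.7698; K_d = K^(24/2) = 0.043.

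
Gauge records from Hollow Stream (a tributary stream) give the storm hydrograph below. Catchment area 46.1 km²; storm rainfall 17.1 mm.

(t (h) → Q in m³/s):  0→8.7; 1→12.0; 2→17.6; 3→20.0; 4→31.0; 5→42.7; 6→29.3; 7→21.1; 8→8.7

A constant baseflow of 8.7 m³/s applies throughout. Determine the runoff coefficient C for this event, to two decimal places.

ΣQ_DR = 112.8 m³/s; V = ΣQ_DR·Δt = 4.061 × 10^5 m³.
Runoff depth d = V / A = 8.809 mm.
C = d / P = 8.809 / 17.1 = 0.52.

C ≈ 0.52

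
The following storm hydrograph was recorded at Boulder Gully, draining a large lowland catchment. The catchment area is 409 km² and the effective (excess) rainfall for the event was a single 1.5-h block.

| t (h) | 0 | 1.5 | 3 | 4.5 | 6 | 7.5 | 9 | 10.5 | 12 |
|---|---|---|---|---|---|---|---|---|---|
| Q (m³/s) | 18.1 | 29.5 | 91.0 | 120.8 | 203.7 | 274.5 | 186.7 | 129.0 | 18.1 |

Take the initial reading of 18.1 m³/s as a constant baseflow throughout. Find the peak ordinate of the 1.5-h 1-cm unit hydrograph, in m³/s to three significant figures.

U_p ≈ 214 m³/s

Direct runoff: 0.0, 11.4, 72.9, 102.7, 185.6, 256.4, 168.6, 110.9, 0.0 m³/s; ΣQ_DR = 908.5 m³/s, peak = 256.4 m³/s.
Runoff depth d = ΣQ_DR·Δt / A = 908.5 × 5400 / (409 km²) = 11.99 mm.
The 1-cm UH is the DRH scaled by (10 mm)/d, so U_p = 256.4 × 10/11.99 = 214 m³/s.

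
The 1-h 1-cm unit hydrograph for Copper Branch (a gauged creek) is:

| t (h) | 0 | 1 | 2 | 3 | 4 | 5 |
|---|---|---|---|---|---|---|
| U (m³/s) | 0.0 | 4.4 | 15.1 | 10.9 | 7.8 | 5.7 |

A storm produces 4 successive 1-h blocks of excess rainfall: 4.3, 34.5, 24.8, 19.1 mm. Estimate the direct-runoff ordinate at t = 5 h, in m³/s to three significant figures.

Q ≈ 85.2 m³/s

By discrete convolution, Q_j = Σ (P_i / 10 mm) · U_{j−i}.
At t = 5 h (j=5): Q = (4.3/10)·5.7 + (34.5/10)·7.8 + (24.8/10)·10.9 + (19.1/10)·15.1 = 85.2 m³/s.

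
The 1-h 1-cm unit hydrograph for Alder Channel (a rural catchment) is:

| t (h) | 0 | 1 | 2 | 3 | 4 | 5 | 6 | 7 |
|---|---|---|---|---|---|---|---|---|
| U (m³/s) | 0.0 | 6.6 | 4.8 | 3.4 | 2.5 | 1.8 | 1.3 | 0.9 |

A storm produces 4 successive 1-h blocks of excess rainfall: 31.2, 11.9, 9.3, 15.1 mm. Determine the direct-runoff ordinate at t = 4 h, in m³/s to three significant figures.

By discrete convolution, Q_j = Σ (P_i / 10 mm) · U_{j−i}.
At t = 4 h (j=4): Q = (31.2/10)·2.5 + (11.9/10)·3.4 + (9.3/10)·4.8 + (15.1/10)·6.6 = 26.3 m³/s.

Q ≈ 26.3 m³/s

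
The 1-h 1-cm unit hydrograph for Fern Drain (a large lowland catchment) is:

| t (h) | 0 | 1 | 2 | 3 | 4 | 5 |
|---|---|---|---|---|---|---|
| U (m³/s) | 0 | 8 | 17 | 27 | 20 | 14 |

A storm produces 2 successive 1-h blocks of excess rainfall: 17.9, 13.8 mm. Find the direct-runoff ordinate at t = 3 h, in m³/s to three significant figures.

By discrete convolution, Q_j = Σ (P_i / 10 mm) · U_{j−i}.
At t = 3 h (j=3): Q = (17.9/10)·27 + (13.8/10)·17 = 71.8 m³/s.

Q ≈ 71.8 m³/s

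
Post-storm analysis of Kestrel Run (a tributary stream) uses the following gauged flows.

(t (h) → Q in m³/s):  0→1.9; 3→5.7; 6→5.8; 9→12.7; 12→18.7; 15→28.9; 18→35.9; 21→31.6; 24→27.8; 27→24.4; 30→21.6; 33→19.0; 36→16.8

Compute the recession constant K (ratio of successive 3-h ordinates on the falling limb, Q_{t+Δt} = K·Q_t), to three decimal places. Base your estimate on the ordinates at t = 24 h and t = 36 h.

Using the recession-limb readings at t = 24 h and t = 36 h: Q falls from 27.8 to 16.8 m³/s over 4 intervals.
K = (Q₂/Q₁)^(1/4) = (16.8/27.8)^(1/4) = 0.882.

K ≈ 0.882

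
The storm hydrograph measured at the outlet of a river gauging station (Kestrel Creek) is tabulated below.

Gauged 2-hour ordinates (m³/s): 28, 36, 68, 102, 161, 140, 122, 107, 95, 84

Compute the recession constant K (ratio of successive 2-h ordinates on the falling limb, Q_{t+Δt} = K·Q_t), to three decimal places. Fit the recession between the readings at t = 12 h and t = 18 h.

K ≈ 0.883

Using the recession-limb readings at t = 12 h and t = 18 h: Q falls from 122 to 84 m³/s over 3 intervals.
K = (Q₂/Q₁)^(1/3) = (84/122)^(1/3) = 0.883.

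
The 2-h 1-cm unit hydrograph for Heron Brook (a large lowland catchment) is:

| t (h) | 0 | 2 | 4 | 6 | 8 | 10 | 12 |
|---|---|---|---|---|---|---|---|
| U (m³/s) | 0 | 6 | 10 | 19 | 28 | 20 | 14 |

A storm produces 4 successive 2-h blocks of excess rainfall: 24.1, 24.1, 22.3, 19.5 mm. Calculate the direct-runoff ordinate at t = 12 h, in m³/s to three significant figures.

Q ≈ 181 m³/s

By discrete convolution, Q_j = Σ (P_i / 10 mm) · U_{j−i}.
At t = 12 h (j=6): Q = (24.1/10)·14 + (24.1/10)·20 + (22.3/10)·28 + (19.5/10)·19 = 181 m³/s.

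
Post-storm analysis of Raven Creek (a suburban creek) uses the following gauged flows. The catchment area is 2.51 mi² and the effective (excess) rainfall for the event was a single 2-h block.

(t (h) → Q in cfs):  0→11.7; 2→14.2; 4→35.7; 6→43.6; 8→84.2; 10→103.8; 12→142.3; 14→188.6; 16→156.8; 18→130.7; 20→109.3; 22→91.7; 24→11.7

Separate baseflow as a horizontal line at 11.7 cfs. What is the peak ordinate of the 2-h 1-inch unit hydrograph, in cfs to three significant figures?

Direct runoff: 0.0, 2.5, 24.0, 31.9, 72.5, 92.1, 130.6, 176.9, 145.1, 119.0, 97.6, 80.0, 0.0 cfs; ΣQ_DR = 972.2 cfs, peak = 176.9 cfs.
Runoff depth d = ΣQ_DR·Δt / A = 972.2 × 7200 / (2.51 mi²) = 1.200 in.
The 1-inch UH is the DRH scaled by (1 in)/d, so U_p = 176.9 × 1/1.200 = 147 cfs.

U_p ≈ 147 cfs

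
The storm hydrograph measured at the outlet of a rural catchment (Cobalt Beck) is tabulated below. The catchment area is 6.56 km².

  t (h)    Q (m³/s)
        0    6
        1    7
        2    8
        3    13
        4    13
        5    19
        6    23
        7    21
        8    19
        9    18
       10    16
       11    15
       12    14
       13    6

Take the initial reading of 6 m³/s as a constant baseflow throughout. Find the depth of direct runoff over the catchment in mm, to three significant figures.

d ≈ 62.6 mm

Direct runoff: 0.0, 1.0, 2.0, 7.0, 7.0, 13.0, 17.0, 15.0, 13.0, 12.0, 10.0, 9.0, 8.0, 0.0 m³/s; ΣQ_DR = 114.0 m³/s.
V = ΣQ_DR · Δt = 114.0 × 3600 s = 4.104 × 10^5 m³.
Over A = 6.56 km², depth = V / A = 62.6 mm.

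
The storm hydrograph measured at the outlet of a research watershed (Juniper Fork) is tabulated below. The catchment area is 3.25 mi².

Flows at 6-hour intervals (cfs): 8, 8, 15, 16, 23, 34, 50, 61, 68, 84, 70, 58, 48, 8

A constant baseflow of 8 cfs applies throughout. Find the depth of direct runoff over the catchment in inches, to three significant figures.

d ≈ 1.26 in

Direct runoff: 0.0, 0.0, 7.0, 8.0, 15.0, 26.0, 42.0, 53.0, 60.0, 76.0, 62.0, 50.0, 40.0, 0.0 cfs; ΣQ_DR = 439.0 cfs.
V = ΣQ_DR · Δt = 439.0 × 21600 s = 9.482 × 10^6 ft³.
Over A = 3.25 mi², depth = V / A = 1.26 in.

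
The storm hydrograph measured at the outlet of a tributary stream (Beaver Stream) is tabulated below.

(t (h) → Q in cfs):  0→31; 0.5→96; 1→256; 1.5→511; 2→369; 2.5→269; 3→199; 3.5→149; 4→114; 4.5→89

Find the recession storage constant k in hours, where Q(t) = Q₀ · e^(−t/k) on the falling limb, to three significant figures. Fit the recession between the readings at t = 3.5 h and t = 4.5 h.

On the falling limb, Q drops from 149 to 89 cfs between t = 3.5 h and t = 4.5 h (Δt = 1 h).
k = −Δt / ln(Q₂/Q₁) = −1 / ln(89/149) = 1.94 h.

k ≈ 1.94 h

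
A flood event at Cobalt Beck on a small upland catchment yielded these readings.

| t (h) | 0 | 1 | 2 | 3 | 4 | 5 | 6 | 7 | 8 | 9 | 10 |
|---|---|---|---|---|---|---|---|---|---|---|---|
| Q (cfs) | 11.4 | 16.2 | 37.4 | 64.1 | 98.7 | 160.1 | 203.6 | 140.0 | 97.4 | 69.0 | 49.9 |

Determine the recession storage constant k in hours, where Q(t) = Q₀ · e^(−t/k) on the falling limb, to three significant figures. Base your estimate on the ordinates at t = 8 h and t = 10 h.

On the falling limb, Q drops from 97.4 to 49.9 cfs between t = 8 h and t = 10 h (Δt = 2 h).
k = −Δt / ln(Q₂/Q₁) = −2 / ln(49.9/97.4) = 2.99 h.

k ≈ 2.99 h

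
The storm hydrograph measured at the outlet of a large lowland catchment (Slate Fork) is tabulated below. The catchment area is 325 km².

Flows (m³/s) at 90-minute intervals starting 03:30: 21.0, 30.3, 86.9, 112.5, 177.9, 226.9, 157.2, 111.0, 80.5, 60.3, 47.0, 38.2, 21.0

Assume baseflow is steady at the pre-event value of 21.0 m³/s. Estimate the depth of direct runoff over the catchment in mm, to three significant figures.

d ≈ 14.9 mm

Direct runoff: 0.0, 9.3, 65.9, 91.5, 156.9, 205.9, 136.2, 90.0, 59.5, 39.3, 26.0, 17.2, 0.0 m³/s; ΣQ_DR = 897.7 m³/s.
V = ΣQ_DR · Δt = 897.7 × 5400 s = 4.848 × 10^6 m³.
Over A = 325 km², depth = V / A = 14.9 mm.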